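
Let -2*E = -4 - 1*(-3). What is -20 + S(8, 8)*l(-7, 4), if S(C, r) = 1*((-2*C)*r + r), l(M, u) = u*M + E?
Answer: 3280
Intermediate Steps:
E = ½ (E = -(-4 - 1*(-3))/2 = -(-4 + 3)/2 = -½*(-1) = ½ ≈ 0.50000)
l(M, u) = ½ + M*u (l(M, u) = u*M + ½ = M*u + ½ = ½ + M*u)
S(C, r) = r - 2*C*r (S(C, r) = 1*(-2*C*r + r) = 1*(r - 2*C*r) = r - 2*C*r)
-20 + S(8, 8)*l(-7, 4) = -20 + (8*(1 - 2*8))*(½ - 7*4) = -20 + (8*(1 - 16))*(½ - 28) = -20 + (8*(-15))*(-55/2) = -20 - 120*(-55/2) = -20 + 3300 = 3280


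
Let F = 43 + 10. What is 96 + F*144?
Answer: 7728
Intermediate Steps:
F = 53
96 + F*144 = 96 + 53*144 = 96 + 7632 = 7728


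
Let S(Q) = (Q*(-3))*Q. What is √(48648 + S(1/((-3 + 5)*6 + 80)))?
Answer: 3*√45750741/92 ≈ 220.56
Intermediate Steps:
S(Q) = -3*Q² (S(Q) = (-3*Q)*Q = -3*Q²)
√(48648 + S(1/((-3 + 5)*6 + 80))) = √(48648 - 3/((-3 + 5)*6 + 80)²) = √(48648 - 3/(2*6 + 80)²) = √(48648 - 3/(12 + 80)²) = √(48648 - 3*(1/92)²) = √(48648 - 3*1/8464) = √(48648 - 3/8464) = √(411756669/8464) = 3*√45750741/92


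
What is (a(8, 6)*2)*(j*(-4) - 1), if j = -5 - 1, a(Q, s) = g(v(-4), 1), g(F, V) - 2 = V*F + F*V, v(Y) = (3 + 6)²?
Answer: 7544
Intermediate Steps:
v(Y) = 81 (v(Y) = 9² = 81)
g(F, V) = 2 + 2*F*V (g(F, V) = 2 + (V*F + F*V) = 2 + (F*V + F*V) = 2 + 2*F*V)
a(Q, s) = 164 (a(Q, s) = 2 + 2*81*1 = 2 + 162 = 164)
j = -6
(a(8, 6)*2)*(j*(-4) - 1) = (164*2)*(-6*(-4) - 1) = 328*(24 - 1) = 328*23 = 7544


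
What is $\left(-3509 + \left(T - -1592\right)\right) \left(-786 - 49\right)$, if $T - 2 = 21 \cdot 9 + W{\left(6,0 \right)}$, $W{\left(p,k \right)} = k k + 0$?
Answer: $1441210$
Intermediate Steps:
$W{\left(p,k \right)} = k^{2}$ ($W{\left(p,k \right)} = k^{2} + 0 = k^{2}$)
$T = 191$ ($T = 2 + \left(21 \cdot 9 + 0^{2}\right) = 2 + \left(189 + 0\right) = 2 + 189 = 191$)
$\left(-3509 + \left(T - -1592\right)\right) \left(-786 - 49\right) = \left(-3509 + \left(191 - -1592\right)\right) \left(-786 - 49\right) = \left(-3509 + \left(191 + 1592\right)\right) \left(-835\right) = \left(-3509 + 1783\right) \left(-835\right) = \left(-1726\right) \left(-835\right) = 1441210$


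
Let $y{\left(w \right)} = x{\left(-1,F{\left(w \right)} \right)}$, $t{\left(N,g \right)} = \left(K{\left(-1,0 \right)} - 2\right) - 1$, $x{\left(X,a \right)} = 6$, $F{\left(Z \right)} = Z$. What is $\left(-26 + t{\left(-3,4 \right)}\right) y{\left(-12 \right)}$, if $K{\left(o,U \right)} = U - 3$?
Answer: $-192$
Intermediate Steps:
$K{\left(o,U \right)} = -3 + U$ ($K{\left(o,U \right)} = U - 3 = -3 + U$)
$t{\left(N,g \right)} = -6$ ($t{\left(N,g \right)} = \left(\left(-3 + 0\right) - 2\right) - 1 = \left(-3 - 2\right) - 1 = -5 - 1 = -6$)
$y{\left(w \right)} = 6$
$\left(-26 + t{\left(-3,4 \right)}\right) y{\left(-12 \right)} = \left(-26 - 6\right) 6 = \left(-32\right) 6 = -192$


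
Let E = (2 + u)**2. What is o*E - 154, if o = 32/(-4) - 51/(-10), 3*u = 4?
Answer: -1676/9 ≈ -186.22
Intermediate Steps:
u = 4/3 (u = (1/3)*4 = 4/3 ≈ 1.3333)
o = -29/10 (o = 32*(-1/4) - 51*(-1/10) = -8 + 51/10 = -29/10 ≈ -2.9000)
E = 100/9 (E = (2 + 4/3)**2 = (10/3)**2 = 100/9 ≈ 11.111)
o*E - 154 = -29/10*100/9 - 154 = -290/9 - 154 = -1676/9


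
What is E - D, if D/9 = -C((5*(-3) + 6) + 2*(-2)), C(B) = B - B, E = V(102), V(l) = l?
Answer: 102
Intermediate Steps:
E = 102
C(B) = 0
D = 0 (D = 9*(-1*0) = 9*0 = 0)
E - D = 102 - 1*0 = 102 + 0 = 102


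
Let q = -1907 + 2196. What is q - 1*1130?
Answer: -841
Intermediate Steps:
q = 289
q - 1*1130 = 289 - 1*1130 = 289 - 1130 = -841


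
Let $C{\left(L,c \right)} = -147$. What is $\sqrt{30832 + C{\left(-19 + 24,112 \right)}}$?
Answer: $19 \sqrt{85} \approx 175.17$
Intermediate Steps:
$\sqrt{30832 + C{\left(-19 + 24,112 \right)}} = \sqrt{30832 - 147} = \sqrt{30685} = 19 \sqrt{85}$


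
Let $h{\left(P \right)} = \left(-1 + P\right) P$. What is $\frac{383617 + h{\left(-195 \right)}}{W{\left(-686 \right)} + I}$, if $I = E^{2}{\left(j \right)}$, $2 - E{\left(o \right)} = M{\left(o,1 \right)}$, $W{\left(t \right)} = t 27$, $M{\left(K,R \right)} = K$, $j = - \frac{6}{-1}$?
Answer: $- \frac{421837}{18506} \approx -22.795$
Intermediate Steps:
$j = 6$ ($j = \left(-6\right) \left(-1\right) = 6$)
$W{\left(t \right)} = 27 t$
$E{\left(o \right)} = 2 - o$
$I = 16$ ($I = \left(2 - 6\right)^{2} = \left(-4\right)^{2} = 16$)
$h{\left(P \right)} = P \left(-1 + P\right)$
$\frac{383617 + h{\left(-195 \right)}}{W{\left(-686 \right)} + I} = \frac{383617 - 195 \left(-1 - 195\right)}{27 \left(-686\right) + 16} = \frac{383617 - -38220}{-18522 + 16} = \frac{383617 + 38220}{-18506} = 421837 \left(- \frac{1}{18506}\right) = - \frac{421837}{18506}$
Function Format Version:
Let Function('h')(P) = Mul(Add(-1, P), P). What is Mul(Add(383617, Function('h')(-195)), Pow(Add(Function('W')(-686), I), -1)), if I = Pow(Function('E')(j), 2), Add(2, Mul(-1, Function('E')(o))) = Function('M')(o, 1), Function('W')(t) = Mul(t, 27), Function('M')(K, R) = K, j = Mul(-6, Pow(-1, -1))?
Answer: Rational(-421837, 18506) ≈ -22.795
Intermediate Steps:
j = 6 (j = Mul(-6, -1) = 6)
Function('W')(t) = Mul(27, t)
Function('E')(o) = Add(2, Mul(-1, o))
I = 16 (I = Pow(Add(2, Mul(-1, 6)), 2) = Pow(Add(2, -6), 2) = Pow(-4, 2) = 16)
Function('h')(P) = Mul(P, Add(-1, P))
Mul(Add(383617, Function('h')(-195)), Pow(Add(Function('W')(-686), I), -1)) = Mul(Add(383617, Mul(-195, Add(-1, -195))), Pow(Add(Mul(27, -686), 16), -1)) = Mul(Add(383617, Mul(-195, -196)), Pow(Add(-18522, 16), -1)) = Mul(Add(383617, 38220), Pow(-18506, -1)) = Mul(421837, Rational(-1, 18506)) = Rational(-421837, 18506)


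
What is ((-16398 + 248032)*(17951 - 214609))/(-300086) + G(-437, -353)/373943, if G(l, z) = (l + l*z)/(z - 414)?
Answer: 6532579439090213234/43034475164083 ≈ 1.5180e+5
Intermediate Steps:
G(l, z) = (l + l*z)/(-414 + z)
((-16398 + 248032)*(17951 - 214609))/(-300086) + G(-437, -353)/373943 = ((-16398 + 248032)*(17951 - 214609))/(-300086) - 437*(1 - 353)/(-414 - 353)/373943 = (231634*(-196658))*(-1/300086) - 437*(-352)/(-767)*(1/373943) = -45552679172*(-1/300086) - 437*(-1/767)*(-352)*(1/373943) = 22776339586/150043 - 153824/767*1/373943 = 22776339586/150043 - 153824/286814281 = 6532579439090213234/43034475164083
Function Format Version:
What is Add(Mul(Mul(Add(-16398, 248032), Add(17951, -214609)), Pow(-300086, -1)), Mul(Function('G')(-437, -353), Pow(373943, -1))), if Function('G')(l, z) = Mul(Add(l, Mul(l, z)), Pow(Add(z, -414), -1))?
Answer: Rational(6532579439090213234, 43034475164083) ≈ 1.5180e+5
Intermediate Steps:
Function('G')(l, z) = Mul(Pow(Add(-414, z), -1), Add(l, Mul(l, z))) (Function('G')(l, z) = Mul(Add(l, Mul(l, z)), Pow(Add(-414, z), -1)) = Mul(Pow(Add(-414, z), -1), Add(l, Mul(l, z))))
Add(Mul(Mul(Add(-16398, 248032), Add(17951, -214609)), Pow(-300086, -1)), Mul(Function('G')(-437, -353), Pow(373943, -1))) = Add(Mul(Mul(Add(-16398, 248032), Add(17951, -214609)), Pow(-300086, -1)), Mul(Mul(-437, Pow(Add(-414, -353), -1), Add(1, -353)), Pow(373943, -1))) = Add(Mul(Mul(231634, -196658), Rational(-1, 300086)), Mul(Mul(-437, Pow(-767, -1), -352), Rational(1, 373943))) = Add(Mul(-45552679172, Rational(-1, 300086)), Mul(Mul(-437, Rational(-1, 767), -352), Rational(1, 373943))) = Add(Rational(22776339586, 150043), Mul(Rational(-153824, 767), Rational(1, 373943))) = Add(Rational(22776339586, 150043), Rational(-153824, 286814281)) = Rational(6532579439090213234, 43034475164083)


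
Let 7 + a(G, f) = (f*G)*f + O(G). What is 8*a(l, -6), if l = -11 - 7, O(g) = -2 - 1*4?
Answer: -5288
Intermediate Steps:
O(g) = -6 (O(g) = -2 - 4 = -6)
l = -18
a(G, f) = -13 + G*f² (a(G, f) = -7 + ((f*G)*f - 6) = -7 + ((G*f)*f - 6) = -7 + (G*f² - 6) = -7 + (-6 + G*f²) = -13 + G*f²)
8*a(l, -6) = 8*(-13 - 18*(-6)²) = 8*(-13 - 18*36) = 8*(-13 - 648) = 8*(-661) = -5288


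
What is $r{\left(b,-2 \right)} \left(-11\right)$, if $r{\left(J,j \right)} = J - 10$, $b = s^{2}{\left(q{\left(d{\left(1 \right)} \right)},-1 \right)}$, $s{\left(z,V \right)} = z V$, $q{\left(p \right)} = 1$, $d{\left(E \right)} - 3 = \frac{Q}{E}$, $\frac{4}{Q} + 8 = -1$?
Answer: $99$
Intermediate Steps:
$Q = - \frac{4}{9}$ ($Q = \frac{4}{-8 - 1} = \frac{4}{-9} = 4 \left(- \frac{1}{9}\right) = - \frac{4}{9} \approx -0.44444$)
$d{\left(E \right)} = 3 - \frac{4}{9 E}$
$s{\left(z,V \right)} = V z$
$b = 1$ ($b = \left(\left(-1\right) 1\right)^{2} = \left(-1\right)^{2} = 1$)
$r{\left(J,j \right)} = -10 + J$
$r{\left(b,-2 \right)} \left(-11\right) = \left(-10 + 1\right) \left(-11\right) = \left(-9\right) \left(-11\right) = 99$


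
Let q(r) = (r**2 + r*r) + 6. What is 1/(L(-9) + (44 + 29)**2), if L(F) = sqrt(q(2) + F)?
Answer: 5329/28398236 - sqrt(5)/28398236 ≈ 0.00018757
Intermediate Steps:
q(r) = 6 + 2*r**2 (q(r) = (r**2 + r**2) + 6 = 2*r**2 + 6 = 6 + 2*r**2)
L(F) = sqrt(14 + F) (L(F) = sqrt((6 + 2*2**2) + F) = sqrt((6 + 2*4) + F) = sqrt((6 + 8) + F) = sqrt(14 + F))
1/(L(-9) + (44 + 29)**2) = 1/(sqrt(14 - 9) + (44 + 29)**2) = 1/(sqrt(5) + 73**2) = 1/(sqrt(5) + 5329) = 1/(5329 + sqrt(5))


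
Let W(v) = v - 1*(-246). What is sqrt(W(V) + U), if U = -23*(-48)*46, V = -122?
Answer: 2*sqrt(12727) ≈ 225.63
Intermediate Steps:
W(v) = 246 + v (W(v) = v + 246 = 246 + v)
U = 50784 (U = 1104*46 = 50784)
sqrt(W(V) + U) = sqrt((246 - 122) + 50784) = sqrt(124 + 50784) = sqrt(50908) = 2*sqrt(12727)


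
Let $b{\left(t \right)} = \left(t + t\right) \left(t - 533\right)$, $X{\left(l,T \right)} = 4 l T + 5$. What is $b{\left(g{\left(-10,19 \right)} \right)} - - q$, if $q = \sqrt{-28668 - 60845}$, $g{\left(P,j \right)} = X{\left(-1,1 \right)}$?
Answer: $-1064 + i \sqrt{89513} \approx -1064.0 + 299.19 i$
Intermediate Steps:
$X{\left(l,T \right)} = 5 + 4 T l$ ($X{\left(l,T \right)} = 4 T l + 5 = 5 + 4 T l$)
$g{\left(P,j \right)} = 1$ ($g{\left(P,j \right)} = 5 + 4 \cdot 1 \left(-1\right) = 5 - 4 = 1$)
$q = i \sqrt{89513}$ ($q = \sqrt{-89513} = i \sqrt{89513} \approx 299.19 i$)
$b{\left(t \right)} = 2 t \left(-533 + t\right)$
$b{\left(g{\left(-10,19 \right)} \right)} - - q = 2 \cdot 1 \left(-533 + 1\right) - - i \sqrt{89513} = 2 \cdot 1 \left(-532\right) - - i \sqrt{89513} = -1064 + i \sqrt{89513}$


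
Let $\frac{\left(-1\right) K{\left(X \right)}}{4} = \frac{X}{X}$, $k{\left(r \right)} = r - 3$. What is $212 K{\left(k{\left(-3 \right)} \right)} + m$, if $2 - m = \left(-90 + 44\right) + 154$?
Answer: $-954$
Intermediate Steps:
$k{\left(r \right)} = -3 + r$ ($k{\left(r \right)} = r - 3 = -3 + r$)
$K{\left(X \right)} = -4$ ($K{\left(X \right)} = - 4 \frac{X}{X} = \left(-4\right) 1 = -4$)
$m = -106$ ($m = 2 - \left(\left(-90 + 44\right) + 154\right) = 2 - \left(-46 + 154\right) = 2 - 108 = -106$)
$212 K{\left(k{\left(-3 \right)} \right)} + m = 212 \left(-4\right) - 106 = -848 - 106 = -954$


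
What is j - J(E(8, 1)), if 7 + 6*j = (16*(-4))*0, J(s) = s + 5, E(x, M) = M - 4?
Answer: -19/6 ≈ -3.1667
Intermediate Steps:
E(x, M) = -4 + M
J(s) = 5 + s
j = -7/6 (j = -7/6 + ((16*(-4))*0)/6 = -7/6 + (-64*0)/6 = -7/6 + (⅙)*0 = -7/6 + 0 = -7/6 ≈ -1.1667)
j - J(E(8, 1)) = -7/6 - (5 + (-4 + 1)) = -7/6 - (5 - 3) = -7/6 - 1*2 = -7/6 - 2 = -19/6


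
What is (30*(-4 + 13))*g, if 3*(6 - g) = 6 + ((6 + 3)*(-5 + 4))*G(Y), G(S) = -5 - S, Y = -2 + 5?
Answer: -5400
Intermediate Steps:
Y = 3
g = -20 (g = 6 - (6 + ((6 + 3)*(-5 + 4))*(-5 - 1*3))/3 = 6 - (6 + (9*(-1))*(-5 - 3))/3 = 6 - (6 - 9*(-8))/3 = 6 - (6 + 72)/3 = 6 - ⅓*78 = 6 - 26 = -20)
(30*(-4 + 13))*g = (30*(-4 + 13))*(-20) = (30*9)*(-20) = 270*(-20) = -5400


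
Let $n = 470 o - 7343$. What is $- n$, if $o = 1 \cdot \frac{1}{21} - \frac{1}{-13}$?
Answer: $\frac{1988659}{273} \approx 7284.5$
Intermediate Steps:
$o = \frac{34}{273}$ ($o = 1 \cdot \frac{1}{21} - - \frac{1}{13} = \frac{1}{21} + \frac{1}{13} = \frac{34}{273} \approx 0.12454$)
$n = - \frac{1988659}{273}$ ($n = 470 \cdot \frac{34}{273} - 7343 = \frac{15980}{273} - 7343 = - \frac{1988659}{273} \approx -7284.5$)
$- n = \left(-1\right) \left(- \frac{1988659}{273}\right) = \frac{1988659}{273}$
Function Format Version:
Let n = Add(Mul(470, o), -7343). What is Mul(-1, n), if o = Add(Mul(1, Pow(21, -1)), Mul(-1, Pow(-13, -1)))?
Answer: Rational(1988659, 273) ≈ 7284.5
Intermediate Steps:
o = Rational(34, 273) (o = Add(Mul(1, Rational(1, 21)), Mul(-1, Rational(-1, 13))) = Add(Rational(1, 21), Rational(1, 13)) = Rational(34, 273) ≈ 0.12454)
n = Rational(-1988659, 273) (n = Add(Mul(470, Rational(34, 273)), -7343) = Add(Rational(15980, 273), -7343) = Rational(-1988659, 273) ≈ -7284.5)
Mul(-1, n) = Mul(-1, Rational(-1988659, 273)) = Rational(1988659, 273)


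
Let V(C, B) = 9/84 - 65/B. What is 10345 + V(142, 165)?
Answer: 9558515/924 ≈ 10345.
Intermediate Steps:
V(C, B) = 3/28 - 65/B (V(C, B) = 9*(1/84) - 65/B = 3/28 - 65/B)
10345 + V(142, 165) = 10345 + (3/28 - 65/165) = 10345 + (3/28 - 65*1/165) = 10345 + (3/28 - 13/33) = 10345 - 265/924 = 9558515/924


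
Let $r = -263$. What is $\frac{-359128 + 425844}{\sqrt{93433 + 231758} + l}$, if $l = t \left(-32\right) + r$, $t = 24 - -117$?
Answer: $- \frac{159284450}{11237717} - \frac{33358 \sqrt{325191}}{11237717} \approx -15.867$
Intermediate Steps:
$t = 141$ ($t = 24 + 117 = 141$)
$l = -4775$ ($l = 141 \left(-32\right) - 263 = -4512 - 263 = -4775$)
$\frac{-359128 + 425844}{\sqrt{93433 + 231758} + l} = \frac{-359128 + 425844}{\sqrt{93433 + 231758} - 4775} = \frac{66716}{\sqrt{325191} - 4775} = \frac{66716}{-4775 + \sqrt{325191}}$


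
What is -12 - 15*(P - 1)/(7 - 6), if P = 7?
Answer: -102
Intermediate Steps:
-12 - 15*(P - 1)/(7 - 6) = -12 - 15*(7 - 1)/(7 - 6) = -12 - 90/1 = -12 - 90 = -102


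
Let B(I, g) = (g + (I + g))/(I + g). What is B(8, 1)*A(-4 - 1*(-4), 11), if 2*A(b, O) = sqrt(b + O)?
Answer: 5*sqrt(11)/9 ≈ 1.8426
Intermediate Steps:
B(I, g) = (I + 2*g)/(I + g)
A(b, O) = sqrt(O + b)/2 (A(b, O) = sqrt(b + O)/2 = sqrt(O + b)/2)
B(8, 1)*A(-4 - 1*(-4), 11) = ((8 + 2*1)/(8 + 1))*(sqrt(11 + (-4 - 1*(-4)))/2) = ((8 + 2)/9)*(sqrt(11 + (-4 + 4))/2) = ((1/9)*10)*(sqrt(11 + 0)/2) = 10*(sqrt(11)/2)/9 = 5*sqrt(11)/9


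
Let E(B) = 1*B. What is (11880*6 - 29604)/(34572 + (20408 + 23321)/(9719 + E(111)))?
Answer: 409675080/339886489 ≈ 1.2053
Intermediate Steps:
E(B) = B
(11880*6 - 29604)/(34572 + (20408 + 23321)/(9719 + E(111))) = (11880*6 - 29604)/(34572 + (20408 + 23321)/(9719 + 111)) = (71280 - 29604)/(34572 + 43729/9830) = 41676/(34572 + 43729*(1/9830)) = 41676/(34572 + 43729/9830) = 41676/(339886489/9830) = 41676*(9830/339886489) = 409675080/339886489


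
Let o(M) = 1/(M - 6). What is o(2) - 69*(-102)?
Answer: 28151/4 ≈ 7037.8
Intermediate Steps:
o(M) = 1/(-6 + M)
o(2) - 69*(-102) = 1/(-6 + 2) - 69*(-102) = 1/(-4) + 7038 = -1/4 + 7038 = 28151/4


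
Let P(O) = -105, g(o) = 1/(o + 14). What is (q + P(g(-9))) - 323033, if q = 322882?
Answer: -256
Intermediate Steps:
g(o) = 1/(14 + o)
(q + P(g(-9))) - 323033 = (322882 - 105) - 323033 = 322777 - 323033 = -256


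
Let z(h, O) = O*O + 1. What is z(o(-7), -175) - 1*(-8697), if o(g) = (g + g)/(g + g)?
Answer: 39323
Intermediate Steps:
o(g) = 1 (o(g) = (2*g)/((2*g)) = (2*g)*(1/(2*g)) = 1)
z(h, O) = 1 + O**2 (z(h, O) = O**2 + 1 = 1 + O**2)
z(o(-7), -175) - 1*(-8697) = (1 + (-175)**2) - 1*(-8697) = (1 + 30625) + 8697 = 30626 + 8697 = 39323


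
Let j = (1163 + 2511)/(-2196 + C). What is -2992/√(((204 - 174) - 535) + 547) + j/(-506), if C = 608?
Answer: 167/36524 - 1496*√42/21 ≈ -461.67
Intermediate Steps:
j = -1837/794 (j = (1163 + 2511)/(-2196 + 608) = 3674/(-1588) = 3674*(-1/1588) = -1837/794 ≈ -2.3136)
-2992/√(((204 - 174) - 535) + 547) + j/(-506) = -2992/√(((204 - 174) - 535) + 547) - 1837/794/(-506) = -2992/√((30 - 535) + 547) - 1837/794*(-1/506) = -2992/√(-505 + 547) + 167/36524 = -2992*√42/42 + 167/36524 = -1496*√42/21 + 167/36524 = 167/36524 - 1496*√42/21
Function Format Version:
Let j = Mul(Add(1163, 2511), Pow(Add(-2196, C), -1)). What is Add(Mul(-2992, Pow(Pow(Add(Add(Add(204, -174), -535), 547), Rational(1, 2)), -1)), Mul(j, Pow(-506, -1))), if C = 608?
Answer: Add(Rational(167, 36524), Mul(Rational(-1496, 21), Pow(42, Rational(1, 2)))) ≈ -461.67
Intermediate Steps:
j = Rational(-1837, 794) (j = Mul(Add(1163, 2511), Pow(Add(-2196, 608), -1)) = Mul(3674, Pow(-1588, -1)) = Mul(3674, Rational(-1, 1588)) = Rational(-1837, 794) ≈ -2.3136)
Add(Mul(-2992, Pow(Pow(Add(Add(Add(204, -174), -535), 547), Rational(1, 2)), -1)), Mul(j, Pow(-506, -1))) = Add(Mul(-2992, Pow(Pow(Add(Add(Add(204, -174), -535), 547), Rational(1, 2)), -1)), Mul(Rational(-1837, 794), Pow(-506, -1))) = Add(Mul(-2992, Pow(Pow(Add(Add(30, -535), 547), Rational(1, 2)), -1)), Mul(Rational(-1837, 794), Rational(-1, 506))) = Add(Mul(-2992, Pow(Pow(Add(-505, 547), Rational(1, 2)), -1)), Rational(167, 36524)) = Add(Mul(-2992, Pow(Pow(42, Rational(1, 2)), -1)), Rational(167, 36524)) = Add(Mul(-2992, Mul(Rational(1, 42), Pow(42, Rational(1, 2)))), Rational(167, 36524)) = Add(Mul(Rational(-1496, 21), Pow(42, Rational(1, 2))), Rational(167, 36524)) = Add(Rational(167, 36524), Mul(Rational(-1496, 21), Pow(42, Rational(1, 2))))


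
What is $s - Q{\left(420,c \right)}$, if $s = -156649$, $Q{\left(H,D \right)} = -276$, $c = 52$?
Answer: $-156373$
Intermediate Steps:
$s - Q{\left(420,c \right)} = -156649 - -276 = -156649 + 276 = -156373$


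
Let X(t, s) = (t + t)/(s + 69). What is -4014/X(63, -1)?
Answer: -15164/7 ≈ -2166.3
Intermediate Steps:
X(t, s) = 2*t/(69 + s) (X(t, s) = (2*t)/(69 + s) = 2*t/(69 + s))
-4014/X(63, -1) = -4014/(2*63/(69 - 1)) = -4014/(2*63/68) = -4014/(2*63*(1/68)) = -4014/63/34 = -4014*34/63 = -15164/7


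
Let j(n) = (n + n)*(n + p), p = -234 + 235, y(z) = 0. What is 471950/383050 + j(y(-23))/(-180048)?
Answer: 9439/7661 ≈ 1.2321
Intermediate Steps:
p = 1
j(n) = 2*n*(1 + n) (j(n) = (n + n)*(n + 1) = (2*n)*(1 + n) = 2*n*(1 + n))
471950/383050 + j(y(-23))/(-180048) = 471950/383050 + (2*0*(1 + 0))/(-180048) = 471950*(1/383050) + (2*0*1)*(-1/180048) = 9439/7661 + 0*(-1/180048) = 9439/7661 + 0 = 9439/7661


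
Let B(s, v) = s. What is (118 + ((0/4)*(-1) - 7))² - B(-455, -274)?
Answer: 12776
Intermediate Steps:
(118 + ((0/4)*(-1) - 7))² - B(-455, -274) = (118 + ((0/4)*(-1) - 7))² - 1*(-455) = (118 + ((0*(¼))*(-1) - 7))² + 455 = (118 + (0*(-1) - 7))² + 455 = (118 + (0 - 7))² + 455 = (118 - 7)² + 455 = 111² + 455 = 12321 + 455 = 12776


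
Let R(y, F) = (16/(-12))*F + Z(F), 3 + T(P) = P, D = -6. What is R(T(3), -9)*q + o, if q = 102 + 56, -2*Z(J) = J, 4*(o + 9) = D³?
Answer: 2544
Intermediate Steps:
T(P) = -3 + P
o = -63 (o = -9 + (¼)*(-6)³ = -9 + (¼)*(-216) = -9 - 54 = -63)
Z(J) = -J/2
R(y, F) = -11*F/6 (R(y, F) = (16/(-12))*F - F/2 = (16*(-1/12))*F - F/2 = -4*F/3 - F/2 = -11*F/6)
q = 158
R(T(3), -9)*q + o = -11/6*(-9)*158 - 63 = (33/2)*158 - 63 = 2607 - 63 = 2544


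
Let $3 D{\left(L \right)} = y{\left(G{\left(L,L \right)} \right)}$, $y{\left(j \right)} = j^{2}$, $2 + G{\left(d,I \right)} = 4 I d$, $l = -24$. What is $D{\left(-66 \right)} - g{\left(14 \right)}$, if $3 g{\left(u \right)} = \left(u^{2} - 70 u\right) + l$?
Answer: $\frac{303526892}{3} \approx 1.0118 \cdot 10^{8}$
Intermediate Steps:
$G{\left(d,I \right)} = -2 + 4 I d$
$g{\left(u \right)} = -8 - \frac{70 u}{3} + \frac{u^{2}}{3}$ ($g{\left(u \right)} = \frac{\left(u^{2} - 70 u\right) - 24}{3} = \frac{-24 + u^{2} - 70 u}{3} = -8 - \frac{70 u}{3} + \frac{u^{2}}{3}$)
$D{\left(L \right)} = \frac{\left(-2 + 4 L^{2}\right)^{2}}{3}$ ($D{\left(L \right)} = \frac{\left(-2 + 4 L L\right)^{2}}{3} = \frac{\left(-2 + 4 L^{2}\right)^{2}}{3}$)
$D{\left(-66 \right)} - g{\left(14 \right)} = \frac{4 \left(-1 + 2 \left(-66\right)^{2}\right)^{2}}{3} - \left(-8 - \frac{980}{3} + \frac{14^{2}}{3}\right) = \frac{4 \left(-1 + 2 \cdot 4356\right)^{2}}{3} - \left(-8 - \frac{980}{3} + \frac{1}{3} \cdot 196\right) = \frac{4 \left(-1 + 8712\right)^{2}}{3} - \left(-8 - \frac{980}{3} + \frac{196}{3}\right) = \frac{4 \cdot 8711^{2}}{3} - - \frac{808}{3} = \frac{4}{3} \cdot 75881521 + \frac{808}{3} = \frac{303526084}{3} + \frac{808}{3} = \frac{303526892}{3}$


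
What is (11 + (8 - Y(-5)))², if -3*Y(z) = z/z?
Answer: 3364/9 ≈ 373.78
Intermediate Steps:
Y(z) = -⅓ (Y(z) = -z/(3*z) = -⅓*1 = -⅓)
(11 + (8 - Y(-5)))² = (11 + (8 - 1*(-⅓)))² = (11 + (8 + ⅓))² = (11 + 25/3)² = (58/3)² = 3364/9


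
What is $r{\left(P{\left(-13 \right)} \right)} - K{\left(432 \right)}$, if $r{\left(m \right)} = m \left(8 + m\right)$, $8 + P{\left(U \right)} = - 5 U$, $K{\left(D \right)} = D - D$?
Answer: $3705$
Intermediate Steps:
$K{\left(D \right)} = 0$
$P{\left(U \right)} = -8 - 5 U$
$r{\left(P{\left(-13 \right)} \right)} - K{\left(432 \right)} = \left(-8 - -65\right) \left(8 - -57\right) - 0 = \left(-8 + 65\right) \left(8 + \left(-8 + 65\right)\right) + 0 = 57 \left(8 + 57\right) + 0 = 57 \cdot 65 + 0 = 3705 + 0 = 3705$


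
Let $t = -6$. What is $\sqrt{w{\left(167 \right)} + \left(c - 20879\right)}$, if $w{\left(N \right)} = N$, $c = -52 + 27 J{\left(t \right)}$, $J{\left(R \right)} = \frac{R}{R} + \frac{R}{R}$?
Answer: $i \sqrt{20710} \approx 143.91 i$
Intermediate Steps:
$J{\left(R \right)} = 2$ ($J{\left(R \right)} = 1 + 1 = 2$)
$c = 2$ ($c = -52 + 27 \cdot 2 = -52 + 54 = 2$)
$\sqrt{w{\left(167 \right)} + \left(c - 20879\right)} = \sqrt{167 + \left(2 - 20879\right)} = \sqrt{167 - 20877} = \sqrt{-20710} = i \sqrt{20710}$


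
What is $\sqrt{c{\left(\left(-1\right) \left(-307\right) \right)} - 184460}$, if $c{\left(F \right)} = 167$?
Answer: $3 i \sqrt{20477} \approx 429.29 i$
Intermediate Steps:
$\sqrt{c{\left(\left(-1\right) \left(-307\right) \right)} - 184460} = \sqrt{167 - 184460} = \sqrt{-184293} = 3 i \sqrt{20477}$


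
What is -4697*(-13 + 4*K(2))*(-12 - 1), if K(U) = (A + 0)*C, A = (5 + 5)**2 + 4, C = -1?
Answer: -26195169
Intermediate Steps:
A = 104 (A = 10**2 + 4 = 100 + 4 = 104)
K(U) = -104 (K(U) = (104 + 0)*(-1) = 104*(-1) = -104)
-4697*(-13 + 4*K(2))*(-12 - 1) = -4697*(-13 + 4*(-104))*(-12 - 1) = -4697*(-13 - 416)*(-13) = -(-2015013)*(-13) = -4697*5577 = -26195169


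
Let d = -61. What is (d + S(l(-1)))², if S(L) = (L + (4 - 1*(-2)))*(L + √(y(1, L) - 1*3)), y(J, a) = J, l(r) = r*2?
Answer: 4729 - 552*I*√2 ≈ 4729.0 - 780.65*I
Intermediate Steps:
l(r) = 2*r
S(L) = (6 + L)*(L + I*√2) (S(L) = (L + (4 - 1*(-2)))*(L + √(1 - 1*3)) = (L + (4 + 2))*(L + √(1 - 3)) = (L + 6)*(L + √(-2)) = (6 + L)*(L + I*√2))
(d + S(l(-1)))² = (-61 + ((2*(-1))² + 6*(2*(-1)) + 6*I*√2 + I*(2*(-1))*√2))² = (-61 + ((-2)² + 6*(-2) + 6*I*√2 + I*(-2)*√2))² = (-61 + (4 - 12 + 6*I*√2 - 2*I*√2))² = (-61 + (-8 + 4*I*√2))² = (-69 + 4*I*√2)²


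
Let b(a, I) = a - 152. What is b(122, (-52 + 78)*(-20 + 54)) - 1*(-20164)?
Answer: 20134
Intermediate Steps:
b(a, I) = -152 + a
b(122, (-52 + 78)*(-20 + 54)) - 1*(-20164) = (-152 + 122) - 1*(-20164) = -30 + 20164 = 20134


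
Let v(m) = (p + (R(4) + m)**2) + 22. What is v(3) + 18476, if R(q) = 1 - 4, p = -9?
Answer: 18489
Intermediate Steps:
R(q) = -3
v(m) = 13 + (-3 + m)**2 (v(m) = (-9 + (-3 + m)**2) + 22 = 13 + (-3 + m)**2)
v(3) + 18476 = (13 + (-3 + 3)**2) + 18476 = (13 + 0**2) + 18476 = (13 + 0) + 18476 = 13 + 18476 = 18489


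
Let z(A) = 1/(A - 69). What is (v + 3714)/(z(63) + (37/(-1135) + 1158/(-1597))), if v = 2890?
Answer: -71822264280/10053109 ≈ -7144.3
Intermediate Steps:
z(A) = 1/(-69 + A)
(v + 3714)/(z(63) + (37/(-1135) + 1158/(-1597))) = (2890 + 3714)/(1/(-69 + 63) + (37/(-1135) + 1158/(-1597))) = 6604/(1/(-6) + (37*(-1/1135) + 1158*(-1/1597))) = 6604/(-⅙ + (-37/1135 - 1158/1597)) = 6604/(-⅙ - 1373419/1812595) = 6604/(-10053109/10875570) = 6604*(-10875570/10053109) = -71822264280/10053109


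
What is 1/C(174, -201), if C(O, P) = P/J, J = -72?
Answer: 24/67 ≈ 0.35821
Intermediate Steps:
C(O, P) = -P/72 (C(O, P) = P/(-72) = P*(-1/72) = -P/72)
1/C(174, -201) = 1/(-1/72*(-201)) = 1/(67/24) = 24/67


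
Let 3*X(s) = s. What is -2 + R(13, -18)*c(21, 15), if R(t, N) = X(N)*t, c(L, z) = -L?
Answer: 1636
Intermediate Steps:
X(s) = s/3
R(t, N) = N*t/3 (R(t, N) = (N/3)*t = N*t/3)
-2 + R(13, -18)*c(21, 15) = -2 + ((⅓)*(-18)*13)*(-1*21) = -2 - 78*(-21) = -2 + 1638 = 1636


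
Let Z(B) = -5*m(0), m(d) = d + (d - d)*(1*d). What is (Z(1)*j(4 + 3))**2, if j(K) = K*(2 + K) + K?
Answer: 0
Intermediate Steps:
m(d) = d (m(d) = d + 0*d = d + 0 = d)
Z(B) = 0 (Z(B) = -5*0 = 0)
j(K) = K + K*(2 + K)
(Z(1)*j(4 + 3))**2 = (0*((4 + 3)*(3 + (4 + 3))))**2 = (0*(7*(3 + 7)))**2 = (0*(7*10))**2 = (0*70)**2 = 0**2 = 0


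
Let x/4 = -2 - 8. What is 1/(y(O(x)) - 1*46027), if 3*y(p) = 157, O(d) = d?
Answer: -3/137924 ≈ -2.1751e-5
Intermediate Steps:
x = -40 (x = 4*(-2 - 8) = 4*(-10) = -40)
y(p) = 157/3 (y(p) = (⅓)*157 = 157/3)
1/(y(O(x)) - 1*46027) = 1/(157/3 - 1*46027) = 1/(157/3 - 46027) = 1/(-137924/3) = -3/137924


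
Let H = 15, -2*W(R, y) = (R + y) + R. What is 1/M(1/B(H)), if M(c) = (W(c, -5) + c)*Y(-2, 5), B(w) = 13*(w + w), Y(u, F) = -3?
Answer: -2/15 ≈ -0.13333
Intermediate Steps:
W(R, y) = -R - y/2 (W(R, y) = -((R + y) + R)/2 = -(y + 2*R)/2 = -R - y/2)
B(w) = 26*w (B(w) = 13*(2*w) = 26*w)
M(c) = -15/2 (M(c) = ((-c - 1/2*(-5)) + c)*(-3) = ((-c + 5/2) + c)*(-3) = ((5/2 - c) + c)*(-3) = (5/2)*(-3) = -15/2)
1/M(1/B(H)) = 1/(-15/2) = -2/15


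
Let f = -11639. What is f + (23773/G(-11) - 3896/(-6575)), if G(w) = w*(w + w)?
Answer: -18362144543/1591150 ≈ -11540.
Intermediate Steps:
G(w) = 2*w² (G(w) = w*(2*w) = 2*w²)
f + (23773/G(-11) - 3896/(-6575)) = -11639 + (23773/((2*(-11)²)) - 3896/(-6575)) = -11639 + (23773/((2*121)) - 3896*(-1/6575)) = -11639 + (23773/242 + 3896/6575) = -11639 + 157250307/1591150 = -18362144543/1591150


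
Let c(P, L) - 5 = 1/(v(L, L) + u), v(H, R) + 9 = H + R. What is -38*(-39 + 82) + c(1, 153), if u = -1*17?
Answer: -456119/280 ≈ -1629.0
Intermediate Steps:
v(H, R) = -9 + H + R (v(H, R) = -9 + (H + R) = -9 + H + R)
u = -17
c(P, L) = 5 + 1/(-26 + 2*L) (c(P, L) = 5 + 1/((-9 + L + L) - 17) = 5 + 1/((-9 + 2*L) - 17) = 5 + 1/(-26 + 2*L))
-38*(-39 + 82) + c(1, 153) = -38*(-39 + 82) + (-129 + 10*153)/(2*(-13 + 153)) = -38*43 + (½)*(-129 + 1530)/140 = -1634 + (½)*(1/140)*1401 = -1634 + 1401/280 = -456119/280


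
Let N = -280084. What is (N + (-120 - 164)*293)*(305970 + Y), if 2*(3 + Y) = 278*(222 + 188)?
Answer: -131860826272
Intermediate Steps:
Y = 56987 (Y = -3 + (278*(222 + 188))/2 = -3 + (278*410)/2 = -3 + (½)*113980 = -3 + 56990 = 56987)
(N + (-120 - 164)*293)*(305970 + Y) = (-280084 + (-120 - 164)*293)*(305970 + 56987) = (-280084 - 284*293)*362957 = (-280084 - 83212)*362957 = -363296*362957 = -131860826272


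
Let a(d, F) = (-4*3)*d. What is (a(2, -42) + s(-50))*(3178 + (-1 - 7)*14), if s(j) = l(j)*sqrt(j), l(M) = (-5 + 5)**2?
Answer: -73584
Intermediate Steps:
l(M) = 0 (l(M) = 0**2 = 0)
a(d, F) = -12*d
s(j) = 0 (s(j) = 0*sqrt(j) = 0)
(a(2, -42) + s(-50))*(3178 + (-1 - 7)*14) = (-12*2 + 0)*(3178 + (-1 - 7)*14) = (-24 + 0)*(3178 - 8*14) = -24*(3178 - 112) = -24*3066 = -73584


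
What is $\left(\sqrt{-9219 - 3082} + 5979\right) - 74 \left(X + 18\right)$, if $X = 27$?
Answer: $2649 + i \sqrt{12301} \approx 2649.0 + 110.91 i$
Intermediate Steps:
$\left(\sqrt{-9219 - 3082} + 5979\right) - 74 \left(X + 18\right) = \left(\sqrt{-9219 - 3082} + 5979\right) - 74 \left(27 + 18\right) = \left(\sqrt{-12301} + 5979\right) - 3330 = \left(i \sqrt{12301} + 5979\right) - 3330 = \left(5979 + i \sqrt{12301}\right) - 3330 = 2649 + i \sqrt{12301}$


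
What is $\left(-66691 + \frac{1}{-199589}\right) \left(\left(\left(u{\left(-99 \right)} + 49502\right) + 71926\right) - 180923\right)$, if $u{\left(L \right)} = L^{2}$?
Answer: $\frac{661466398260000}{199589} \approx 3.3141 \cdot 10^{9}$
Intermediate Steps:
$\left(-66691 + \frac{1}{-199589}\right) \left(\left(\left(u{\left(-99 \right)} + 49502\right) + 71926\right) - 180923\right) = \left(-66691 + \frac{1}{-199589}\right) \left(\left(\left(\left(-99\right)^{2} + 49502\right) + 71926\right) - 180923\right) = \left(-66691 - \frac{1}{199589}\right) \left(\left(\left(9801 + 49502\right) + 71926\right) - 180923\right) = - \frac{13310790000 \left(\left(59303 + 71926\right) - 180923\right)}{199589} = - \frac{13310790000 \left(131229 - 180923\right)}{199589} = \left(- \frac{13310790000}{199589}\right) \left(-49694\right) = \frac{661466398260000}{199589}$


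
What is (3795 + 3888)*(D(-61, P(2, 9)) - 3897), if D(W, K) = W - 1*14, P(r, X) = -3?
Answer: -30516876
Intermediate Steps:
D(W, K) = -14 + W (D(W, K) = W - 14 = -14 + W)
(3795 + 3888)*(D(-61, P(2, 9)) - 3897) = (3795 + 3888)*((-14 - 61) - 3897) = 7683*(-75 - 3897) = 7683*(-3972) = -30516876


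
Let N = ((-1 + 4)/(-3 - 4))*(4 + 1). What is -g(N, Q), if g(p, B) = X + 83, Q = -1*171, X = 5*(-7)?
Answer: -48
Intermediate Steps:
X = -35
Q = -171
N = -15/7 (N = (3/(-7))*5 = (3*(-⅐))*5 = -3/7*5 = -15/7 ≈ -2.1429)
g(p, B) = 48 (g(p, B) = -35 + 83 = 48)
-g(N, Q) = -1*48 = -48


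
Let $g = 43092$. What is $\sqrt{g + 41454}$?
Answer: $3 \sqrt{9394} \approx 290.77$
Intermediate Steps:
$\sqrt{g + 41454} = \sqrt{43092 + 41454} = \sqrt{84546} = 3 \sqrt{9394}$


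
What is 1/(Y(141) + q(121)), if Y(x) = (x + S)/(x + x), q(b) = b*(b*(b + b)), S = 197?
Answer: 141/499580371 ≈ 2.8224e-7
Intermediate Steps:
q(b) = 2*b³ (q(b) = b*(b*(2*b)) = b*(2*b²) = 2*b³)
Y(x) = (197 + x)/(2*x) (Y(x) = (x + 197)/(x + x) = (197 + x)/((2*x)) = (197 + x)*(1/(2*x)) = (197 + x)/(2*x))
1/(Y(141) + q(121)) = 1/((½)*(197 + 141)/141 + 2*121³) = 1/((½)*(1/141)*338 + 2*1771561) = 1/(169/141 + 3543122) = 1/(499580371/141) = 141/499580371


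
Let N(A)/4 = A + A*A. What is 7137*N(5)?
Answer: 856440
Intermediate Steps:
N(A) = 4*A + 4*A**2 (N(A) = 4*(A + A*A) = 4*(A + A**2) = 4*A + 4*A**2)
7137*N(5) = 7137*(4*5*(1 + 5)) = 7137*(4*5*6) = 7137*120 = 856440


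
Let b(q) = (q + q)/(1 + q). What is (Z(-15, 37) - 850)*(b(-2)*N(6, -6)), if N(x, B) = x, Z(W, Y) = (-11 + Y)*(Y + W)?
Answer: -6672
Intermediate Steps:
Z(W, Y) = (-11 + Y)*(W + Y)
b(q) = 2*q/(1 + q) (b(q) = (2*q)/(1 + q) = 2*q/(1 + q))
(Z(-15, 37) - 850)*(b(-2)*N(6, -6)) = ((37**2 - 11*(-15) - 11*37 - 15*37) - 850)*((2*(-2)/(1 - 2))*6) = ((1369 + 165 - 407 - 555) - 850)*((2*(-2)/(-1))*6) = (572 - 850)*((2*(-2)*(-1))*6) = -1112*6 = -278*24 = -6672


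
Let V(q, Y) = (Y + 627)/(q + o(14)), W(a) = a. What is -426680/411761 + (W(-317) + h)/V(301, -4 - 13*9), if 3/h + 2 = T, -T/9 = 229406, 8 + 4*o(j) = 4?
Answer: -20323633018399745/107543319630824 ≈ -188.98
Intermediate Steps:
o(j) = -1 (o(j) = -2 + (¼)*4 = -2 + 1 = -1)
V(q, Y) = (627 + Y)/(-1 + q) (V(q, Y) = (Y + 627)/(q - 1) = (627 + Y)/(-1 + q))
T = -2064654 (T = -9*229406 = -2064654)
h = -3/2064656 (h = 3/(-2 - 2064654) = 3/(-2064656) = 3*(-1/2064656) = -3/2064656 ≈ -1.4530e-6)
-426680/411761 + (W(-317) + h)/V(301, -4 - 13*9) = -426680/411761 + (-317 - 3/2064656)/(((627 + (-4 - 13*9))/(-1 + 301))) = -426680*1/411761 - 654495955*300/(627 + (-4 - 117))/2064656 = -426680/411761 - 654495955*300/(627 - 121)/2064656 = -426680/411761 - 654495955/(2064656*((1/300)*506)) = -426680/411761 - 654495955/(2064656*253/150) = -426680/411761 - 654495955/2064656*150/253 = -426680/411761 - 49087196625/261178984 = -20323633018399745/107543319630824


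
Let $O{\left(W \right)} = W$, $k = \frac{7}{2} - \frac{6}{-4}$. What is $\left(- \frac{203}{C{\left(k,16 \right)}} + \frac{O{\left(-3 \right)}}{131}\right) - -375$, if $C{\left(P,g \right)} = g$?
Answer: $\frac{759359}{2096} \approx 362.29$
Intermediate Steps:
$k = 5$ ($k = 7 \cdot \frac{1}{2} - - \frac{3}{2} = \frac{7}{2} + \frac{3}{2} = 5$)
$\left(- \frac{203}{C{\left(k,16 \right)}} + \frac{O{\left(-3 \right)}}{131}\right) - -375 = \left(- \frac{203}{16} - \frac{3}{131}\right) - -375 = \left(\left(-203\right) \frac{1}{16} - \frac{3}{131}\right) + 375 = \left(- \frac{203}{16} - \frac{3}{131}\right) + 375 = - \frac{26641}{2096} + 375 = \frac{759359}{2096}$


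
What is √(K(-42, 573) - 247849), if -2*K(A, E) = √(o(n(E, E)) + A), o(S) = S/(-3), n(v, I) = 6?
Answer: √(-247849 - I*√11) ≈ 0.003 - 497.84*I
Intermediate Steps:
o(S) = -S/3 (o(S) = S*(-⅓) = -S/3)
K(A, E) = -√(-2 + A)/2 (K(A, E) = -√(-⅓*6 + A)/2 = -√(-2 + A)/2)
√(K(-42, 573) - 247849) = √(-√(-2 - 42)/2 - 247849) = √(-I*√11 - 247849) = √(-247849 - I*√11)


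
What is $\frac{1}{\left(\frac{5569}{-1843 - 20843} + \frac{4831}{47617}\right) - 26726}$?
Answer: $- \frac{1080239262}{28870630099219} \approx -3.7417 \cdot 10^{-5}$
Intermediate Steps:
$\frac{1}{\left(\frac{5569}{-1843 - 20843} + \frac{4831}{47617}\right) - 26726} = \frac{1}{\left(\frac{5569}{-22686} + 4831 \cdot \frac{1}{47617}\right) - 26726} = \frac{1}{\left(5569 \left(- \frac{1}{22686}\right) + \frac{4831}{47617}\right) - 26726} = \frac{1}{\left(- \frac{5569}{22686} + \frac{4831}{47617}\right) - 26726} = \frac{1}{- \frac{155583007}{1080239262} - 26726} = \frac{1}{- \frac{28870630099219}{1080239262}} = - \frac{1080239262}{28870630099219}$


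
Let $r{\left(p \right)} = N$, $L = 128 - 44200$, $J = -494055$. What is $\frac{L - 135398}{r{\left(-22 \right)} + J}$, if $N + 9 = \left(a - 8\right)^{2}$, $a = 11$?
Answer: $\frac{35894}{98811} \approx 0.36326$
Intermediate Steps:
$N = 0$ ($N = -9 + \left(11 - 8\right)^{2} = -9 + 3^{2} = -9 + 9 = 0$)
$L = -44072$ ($L = 128 - 44200 = -44072$)
$r{\left(p \right)} = 0$
$\frac{L - 135398}{r{\left(-22 \right)} + J} = \frac{-44072 - 135398}{0 - 494055} = - \frac{179470}{-494055} = \left(-179470\right) \left(- \frac{1}{494055}\right) = \frac{35894}{98811}$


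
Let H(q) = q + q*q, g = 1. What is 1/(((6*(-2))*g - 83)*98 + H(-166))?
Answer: 1/18080 ≈ 5.5310e-5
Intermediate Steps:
H(q) = q + q²
1/(((6*(-2))*g - 83)*98 + H(-166)) = 1/(((6*(-2))*1 - 83)*98 - 166*(1 - 166)) = 1/((-12*1 - 83)*98 - 166*(-165)) = 1/((-12 - 83)*98 + 27390) = 1/(-95*98 + 27390) = 1/(-9310 + 27390) = 1/18080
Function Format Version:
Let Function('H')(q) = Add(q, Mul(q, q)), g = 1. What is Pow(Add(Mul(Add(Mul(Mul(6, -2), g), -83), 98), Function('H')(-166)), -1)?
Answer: Rational(1, 18080) ≈ 5.5310e-5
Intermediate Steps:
Function('H')(q) = Add(q, Pow(q, 2))
Pow(Add(Mul(Add(Mul(Mul(6, -2), g), -83), 98), Function('H')(-166)), -1) = Pow(Add(Mul(Add(Mul(Mul(6, -2), 1), -83), 98), Mul(-166, Add(1, -166))), -1) = Pow(Add(Mul(Add(Mul(-12, 1), -83), 98), Mul(-166, -165)), -1) = Pow(Add(Mul(Add(-12, -83), 98), 27390), -1) = Pow(Add(Mul(-95, 98), 27390), -1) = Pow(Add(-9310, 27390), -1) = Pow(18080, -1) = Rational(1, 18080)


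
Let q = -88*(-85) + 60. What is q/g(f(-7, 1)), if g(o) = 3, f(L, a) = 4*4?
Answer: 7540/3 ≈ 2513.3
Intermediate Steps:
f(L, a) = 16
q = 7540 (q = 7480 + 60 = 7540)
q/g(f(-7, 1)) = 7540/3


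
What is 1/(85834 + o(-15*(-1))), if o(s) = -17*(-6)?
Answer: 1/85936 ≈ 1.1637e-5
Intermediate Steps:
o(s) = 102
1/(85834 + o(-15*(-1))) = 1/(85834 + 102) = 1/85936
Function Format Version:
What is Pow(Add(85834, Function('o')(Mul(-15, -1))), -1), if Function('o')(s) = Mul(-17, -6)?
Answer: Rational(1, 85936) ≈ 1.1637e-5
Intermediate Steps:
Function('o')(s) = 102
Pow(Add(85834, Function('o')(Mul(-15, -1))), -1) = Pow(Add(85834, 102), -1) = Pow(85936, -1) = Rational(1, 85936)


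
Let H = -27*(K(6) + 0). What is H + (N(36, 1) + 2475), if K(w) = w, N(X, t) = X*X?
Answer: 3609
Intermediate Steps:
N(X, t) = X²
H = -162 (H = -27*(6 + 0) = -27*6 = -162)
H + (N(36, 1) + 2475) = -162 + (36² + 2475) = -162 + (1296 + 2475) = -162 + 3771 = 3609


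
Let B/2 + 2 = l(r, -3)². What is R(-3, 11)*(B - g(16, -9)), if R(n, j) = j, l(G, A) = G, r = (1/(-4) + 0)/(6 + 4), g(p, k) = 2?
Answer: -52789/800 ≈ -65.986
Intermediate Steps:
r = -1/40 (r = (1*(-¼) + 0)/10 = (-¼ + 0)*(⅒) = -¼*⅒ = -1/40 ≈ -0.025000)
B = -3199/800 (B = -4 + 2*(-1/40)² = -4 + 2*(1/1600) = -4 + 1/800 = -3199/800 ≈ -3.9987)
R(-3, 11)*(B - g(16, -9)) = 11*(-3199/800 - 1*2) = 11*(-3199/800 - 2) = 11*(-4799/800) = -52789/800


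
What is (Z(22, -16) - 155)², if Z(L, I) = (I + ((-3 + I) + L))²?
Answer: 196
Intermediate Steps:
Z(L, I) = (-3 + L + 2*I)² (Z(L, I) = (I + (-3 + I + L))² = (-3 + L + 2*I)²)
(Z(22, -16) - 155)² = ((-3 + 22 + 2*(-16))² - 155)² = ((-3 + 22 - 32)² - 155)² = ((-13)² - 155)² = (169 - 155)² = 14² = 196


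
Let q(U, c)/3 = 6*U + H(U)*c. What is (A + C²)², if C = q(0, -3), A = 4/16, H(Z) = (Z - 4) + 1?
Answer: 8508889/16 ≈ 5.3181e+5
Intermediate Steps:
H(Z) = -3 + Z (H(Z) = (-4 + Z) + 1 = -3 + Z)
q(U, c) = 18*U + 3*c*(-3 + U) (q(U, c) = 3*(6*U + (-3 + U)*c) = 3*(6*U + c*(-3 + U)) = 18*U + 3*c*(-3 + U))
A = ¼ (A = 4*(1/16) = ¼ ≈ 0.25000)
C = 27 (C = 18*0 + 3*(-3)*(-3 + 0) = 0 + 3*(-3)*(-3) = 0 + 27 = 27)
(A + C²)² = (¼ + 27²)² = (¼ + 729)² = (2917/4)² = 8508889/16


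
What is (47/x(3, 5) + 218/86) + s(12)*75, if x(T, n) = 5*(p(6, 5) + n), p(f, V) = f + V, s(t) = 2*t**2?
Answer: 74314741/3440 ≈ 21603.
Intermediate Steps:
p(f, V) = V + f
x(T, n) = 55 + 5*n (x(T, n) = 5*((5 + 6) + n) = 5*(11 + n) = 55 + 5*n)
(47/x(3, 5) + 218/86) + s(12)*75 = (47/(55 + 5*5) + 218/86) + (2*12**2)*75 = (47/(55 + 25) + 218*(1/86)) + (2*144)*75 = (47/80 + 109/43) + 288*75 = (47*(1/80) + 109/43) + 21600 = (47/80 + 109/43) + 21600 = 10741/3440 + 21600 = 74314741/3440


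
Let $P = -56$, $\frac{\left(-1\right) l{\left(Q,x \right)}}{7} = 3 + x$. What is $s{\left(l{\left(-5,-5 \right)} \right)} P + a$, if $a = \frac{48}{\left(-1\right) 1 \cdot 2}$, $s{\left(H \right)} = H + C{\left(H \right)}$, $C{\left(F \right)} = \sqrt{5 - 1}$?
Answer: $-920$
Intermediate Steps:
$C{\left(F \right)} = 2$ ($C{\left(F \right)} = \sqrt{4} = 2$)
$l{\left(Q,x \right)} = -21 - 7 x$ ($l{\left(Q,x \right)} = - 7 \left(3 + x\right) = -21 - 7 x$)
$s{\left(H \right)} = 2 + H$ ($s{\left(H \right)} = H + 2 = 2 + H$)
$a = -24$ ($a = \frac{48}{\left(-1\right) 2} = \frac{48}{-2} = 48 \left(- \frac{1}{2}\right) = -24$)
$s{\left(l{\left(-5,-5 \right)} \right)} P + a = \left(2 - -14\right) \left(-56\right) - 24 = \left(2 + \left(-21 + 35\right)\right) \left(-56\right) - 24 = \left(2 + 14\right) \left(-56\right) - 24 = 16 \left(-56\right) - 24 = -896 - 24 = -920$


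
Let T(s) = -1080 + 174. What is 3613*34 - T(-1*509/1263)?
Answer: 123748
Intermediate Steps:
T(s) = -906
3613*34 - T(-1*509/1263) = 3613*34 - 1*(-906) = 122842 + 906 = 123748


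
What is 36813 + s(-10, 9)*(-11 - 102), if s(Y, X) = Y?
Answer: 37943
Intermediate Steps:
36813 + s(-10, 9)*(-11 - 102) = 36813 - 10*(-11 - 102) = 36813 - 10*(-113) = 36813 + 1130 = 37943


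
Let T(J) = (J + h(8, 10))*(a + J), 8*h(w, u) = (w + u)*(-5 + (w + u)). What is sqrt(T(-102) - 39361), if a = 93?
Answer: 5*I*sqrt(6193)/2 ≈ 196.74*I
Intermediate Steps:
h(w, u) = (u + w)*(-5 + u + w)/8 (h(w, u) = ((w + u)*(-5 + (w + u)))/8 = ((u + w)*(-5 + (u + w)))/8 = ((u + w)*(-5 + u + w))/8 = (u + w)*(-5 + u + w)/8)
T(J) = (93 + J)*(117/4 + J) (T(J) = (J + (-5/8*10 - 5/8*8 + (1/8)*10**2 + (1/8)*8**2 + (1/4)*10*8))*(93 + J) = (J + (-25/4 - 5 + (1/8)*100 + (1/8)*64 + 20))*(93 + J) = (J + (-25/4 - 5 + 25/2 + 8 + 20))*(93 + J) = (J + 117/4)*(93 + J) = (117/4 + J)*(93 + J) = (93 + J)*(117/4 + J))
sqrt(T(-102) - 39361) = sqrt((10881/4 + (-102)**2 + (489/4)*(-102)) - 39361) = sqrt((10881/4 + 10404 - 24939/2) - 39361) = sqrt(2619/4 - 39361) = sqrt(-154825/4) = 5*I*sqrt(6193)/2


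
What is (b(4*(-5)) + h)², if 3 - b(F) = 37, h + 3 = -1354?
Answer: 1934881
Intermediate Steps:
h = -1357 (h = -3 - 1354 = -1357)
b(F) = -34 (b(F) = 3 - 1*37 = 3 - 37 = -34)
(b(4*(-5)) + h)² = (-34 - 1357)² = (-1391)² = 1934881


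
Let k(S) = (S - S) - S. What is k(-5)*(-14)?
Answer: -70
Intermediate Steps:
k(S) = -S (k(S) = 0 - S = -S)
k(-5)*(-14) = -1*(-5)*(-14) = 5*(-14) = -70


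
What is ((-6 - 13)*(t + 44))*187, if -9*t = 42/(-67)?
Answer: -31472474/201 ≈ -1.5658e+5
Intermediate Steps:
t = 14/201 (t = -14/(3*(-67)) = -14*(-1)/(3*67) = -⅑*(-42/67) = 14/201 ≈ 0.069652)
((-6 - 13)*(t + 44))*187 = ((-6 - 13)*(14/201 + 44))*187 = -19*8858/201*187 = -168302/201*187 = -31472474/201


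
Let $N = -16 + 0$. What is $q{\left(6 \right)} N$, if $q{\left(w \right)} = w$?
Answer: $-96$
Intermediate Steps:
$N = -16$
$q{\left(6 \right)} N = 6 \left(-16\right) = -96$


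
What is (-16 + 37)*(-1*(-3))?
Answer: 63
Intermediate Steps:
(-16 + 37)*(-1*(-3)) = 21*3 = 63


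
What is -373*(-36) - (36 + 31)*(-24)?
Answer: 15036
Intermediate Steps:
-373*(-36) - (36 + 31)*(-24) = 13428 - 67*(-24) = 13428 - 1*(-1608) = 13428 + 1608 = 15036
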